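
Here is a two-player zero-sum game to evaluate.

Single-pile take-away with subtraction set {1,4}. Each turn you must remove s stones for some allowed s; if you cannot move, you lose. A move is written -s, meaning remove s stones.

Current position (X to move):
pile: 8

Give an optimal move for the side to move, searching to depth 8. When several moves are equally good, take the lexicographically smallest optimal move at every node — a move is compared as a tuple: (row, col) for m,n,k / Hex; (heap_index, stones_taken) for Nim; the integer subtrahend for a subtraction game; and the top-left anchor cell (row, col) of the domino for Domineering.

ply 1, X at 8 | -1=+1→7*; -4=-1→4
ply 2, O at 7 | -1=-1→6*; -4=-1→3
ply 3, X at 6 | -1=+1→5*; -4=+1→2
ply 4, O at 5 | -1=-1→4*; -4=-1→1
ply 5, X at 4 | -1=-1→3; -4=+1→0*
ply 6: 0 is terminal -1 (O); from 8 depth 8

X's best at [8]: -1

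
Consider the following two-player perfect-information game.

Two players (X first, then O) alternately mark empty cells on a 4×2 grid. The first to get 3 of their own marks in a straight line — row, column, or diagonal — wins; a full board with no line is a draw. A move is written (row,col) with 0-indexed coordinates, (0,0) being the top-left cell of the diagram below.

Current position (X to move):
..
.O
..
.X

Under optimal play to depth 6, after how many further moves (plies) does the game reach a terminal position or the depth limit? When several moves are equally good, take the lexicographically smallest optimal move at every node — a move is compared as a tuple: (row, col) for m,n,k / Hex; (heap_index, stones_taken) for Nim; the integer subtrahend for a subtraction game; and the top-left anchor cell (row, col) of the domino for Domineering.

[../.O/../.X] X move#1: (0,0):+0/X./.O/../.X*, (0,1):+0/.X/.O/../.X, (1,0):+0/../XO/../.X, (2,0):+0/../.O/X./.X, (2,1):+0/../.O/.X/.X, (3,0):+0/../.O/../XX
[X./.O/../.X] O move#2: (0,1):+0/XO/.O/../.X*, (1,0):+0/X./OO/../.X, (2,0):+0/X./.O/O./.X, (2,1):+0/X./.O/.O/.X, (3,0):+0/X./.O/../OX
[XO/.O/../.X] X move#3: (1,0):-1/XO/XO/../.X, (2,0):-1/XO/.O/X./.X, (2,1):+0/XO/.O/.X/.X*, (3,0):-1/XO/.O/../XX
[XO/.O/.X/.X] O move#4: (1,0):+0/XO/OO/.X/.X*, (2,0):+0/XO/.O/OX/.X, (3,0):+0/XO/.O/.X/OX
[XO/OO/.X/.X] X move#5: (2,0):+0/XO/OO/XX/.X*, (3,0):+0/XO/OO/.X/XX
[XO/OO/XX/.X] O move#6: (3,0):+0/XO/OO/XX/OX*
[XO/OO/XX/OX] end (terminal +0, X#7); searched ../.O/../.X to 6

PV length from [../.O/../.X]: 6 plies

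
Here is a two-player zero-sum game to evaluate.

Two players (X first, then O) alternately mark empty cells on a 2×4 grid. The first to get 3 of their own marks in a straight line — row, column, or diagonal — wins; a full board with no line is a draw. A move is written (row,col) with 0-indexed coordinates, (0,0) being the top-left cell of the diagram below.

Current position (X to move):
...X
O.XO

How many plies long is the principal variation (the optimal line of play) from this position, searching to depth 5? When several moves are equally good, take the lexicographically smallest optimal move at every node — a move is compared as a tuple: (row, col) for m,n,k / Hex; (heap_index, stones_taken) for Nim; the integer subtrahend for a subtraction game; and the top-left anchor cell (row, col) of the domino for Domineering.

[...X/O.XO] X move#1: (0,0):+0/X..X/O.XO*, (0,1):+0/.X.X/O.XO, (0,2):+0/..XX/O.XO, (1,1):+0/...X/OXXO
[X..X/O.XO] O move#2: (0,1):+0/XO.X/O.XO*, (0,2):+0/X.OX/O.XO, (1,1):+0/X..X/OOXO
[XO.X/O.XO] X move#3: (0,2):+0/XOXX/O.XO*, (1,1):+0/XO.X/OXXO
[XOXX/O.XO] O move#4: (1,1):+0/XOXX/OOXO*
[XOXX/OOXO] end (terminal +0, X#5); searched ...X/O.XO to 5

PV length from [...X/O.XO]: 4 plies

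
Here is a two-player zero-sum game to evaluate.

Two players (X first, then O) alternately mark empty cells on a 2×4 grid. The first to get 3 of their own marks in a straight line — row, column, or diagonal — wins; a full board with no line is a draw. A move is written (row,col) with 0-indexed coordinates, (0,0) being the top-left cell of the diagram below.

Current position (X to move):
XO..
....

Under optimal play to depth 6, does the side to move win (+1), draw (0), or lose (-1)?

ply 1, X at XO../.... | (0,2)=+0→XOX./....*; (0,3)=+0→XO.X/....; (1,0)=+0→XO../X...; (1,1)=+0→XO../.X..; (1,2)=+0→XO../..X.; (1,3)=+0→XO../...X
ply 2, O at XOX./.... | (0,3)=+0→XOXO/....*; (1,0)=+0→XOX./O...; (1,1)=+0→XOX./.O..; (1,2)=+0→XOX./..O.; (1,3)=+0→XOX./...O
ply 3, X at XOXO/.... | (1,0)=+0→XOXO/X...*; (1,1)=+0→XOXO/.X..; (1,2)=+0→XOXO/..X.; (1,3)=+0→XOXO/...X
ply 4, O at XOXO/X... | (1,1)=+0→XOXO/XO..*; (1,2)=+0→XOXO/X.O.; (1,3)=+0→XOXO/X..O
ply 5, X at XOXO/XO.. | (1,2)=+0→XOXO/XOX.*; (1,3)=+0→XOXO/XO.X
ply 6, O at XOXO/XOX. | (1,3)=+0→XOXO/XOXO*
ply 7: XOXO/XOXO is terminal +0 (X); from XO../.... depth 6

value(XO../...., X) = 0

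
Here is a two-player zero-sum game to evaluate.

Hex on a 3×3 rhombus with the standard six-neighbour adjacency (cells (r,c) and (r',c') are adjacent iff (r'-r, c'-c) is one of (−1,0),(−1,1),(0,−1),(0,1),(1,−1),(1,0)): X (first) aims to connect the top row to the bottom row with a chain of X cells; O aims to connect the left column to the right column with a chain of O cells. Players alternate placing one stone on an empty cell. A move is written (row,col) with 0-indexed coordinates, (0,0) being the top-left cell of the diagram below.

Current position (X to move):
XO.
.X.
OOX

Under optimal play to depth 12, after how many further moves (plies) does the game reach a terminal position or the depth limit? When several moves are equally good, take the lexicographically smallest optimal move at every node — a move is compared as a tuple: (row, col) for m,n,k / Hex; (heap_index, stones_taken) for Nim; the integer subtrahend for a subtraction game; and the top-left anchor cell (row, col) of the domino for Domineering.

PV length from [XO./.X./OOX]: 3 plies

p1 X@[XO./.X./OOX]: (0,2)[XOX/.X./OOX]-1 (1,0)[XO./XX./OOX]-1 (1,2)[XO./.XX/OOX]+1*
p2 O@[XO./.XX/OOX]: (0,2)[XOO/.XX/OOX]-1* (1,0)[XO./OXX/OOX]-1
p3 X@[XOO/.XX/OOX]: (1,0)[XOO/XXX/OOX]+1*
p4 O@[XOO/XXX/OOX] terminal -1; root [XO./.X./OOX] d12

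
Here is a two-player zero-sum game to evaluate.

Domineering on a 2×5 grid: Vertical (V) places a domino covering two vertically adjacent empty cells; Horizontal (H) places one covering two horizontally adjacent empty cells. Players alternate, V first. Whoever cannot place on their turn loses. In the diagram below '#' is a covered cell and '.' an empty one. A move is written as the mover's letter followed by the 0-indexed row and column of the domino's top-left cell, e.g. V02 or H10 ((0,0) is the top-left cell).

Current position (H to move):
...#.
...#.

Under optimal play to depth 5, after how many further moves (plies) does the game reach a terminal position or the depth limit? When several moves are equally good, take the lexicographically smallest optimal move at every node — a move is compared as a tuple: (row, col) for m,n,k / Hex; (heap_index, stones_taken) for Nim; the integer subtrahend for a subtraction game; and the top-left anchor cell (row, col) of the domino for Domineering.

p1 H@[...#./...#.]: H00[##.#./...#.]-1* H01[.###./...#.]-1 H10[...#./##.#.]-1 H11[...#./.###.]-1
p2 V@[##.#./...#.]: V02[####./..##.]+1* V04[##.##/...##]-1
p3 H@[####./..##.]: H10[####./####.]-1*
p4 V@[####./####.]: V04[#####/#####]+1*
p5 H@[#####/#####] terminal -1; root [...#./...#.] d5

PV length from [...#./...#.]: 4 plies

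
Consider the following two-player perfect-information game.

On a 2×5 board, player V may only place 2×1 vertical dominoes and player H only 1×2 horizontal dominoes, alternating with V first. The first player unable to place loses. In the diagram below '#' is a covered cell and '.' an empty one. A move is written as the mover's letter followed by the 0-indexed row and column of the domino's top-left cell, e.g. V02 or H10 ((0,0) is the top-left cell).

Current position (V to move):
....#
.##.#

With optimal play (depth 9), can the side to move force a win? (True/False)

V winning at [....#/.##.#]: False

p1 V@[....#/.##.#]: V00[#...#/###.#]-1* V03[...##/.####]-1
p2 H@[#...#/###.#]: H01[###.#/###.#]-1 H02[#.###/###.#]+1*
p3 V@[#.###/###.#] terminal -1; root [....#/.##.#] d9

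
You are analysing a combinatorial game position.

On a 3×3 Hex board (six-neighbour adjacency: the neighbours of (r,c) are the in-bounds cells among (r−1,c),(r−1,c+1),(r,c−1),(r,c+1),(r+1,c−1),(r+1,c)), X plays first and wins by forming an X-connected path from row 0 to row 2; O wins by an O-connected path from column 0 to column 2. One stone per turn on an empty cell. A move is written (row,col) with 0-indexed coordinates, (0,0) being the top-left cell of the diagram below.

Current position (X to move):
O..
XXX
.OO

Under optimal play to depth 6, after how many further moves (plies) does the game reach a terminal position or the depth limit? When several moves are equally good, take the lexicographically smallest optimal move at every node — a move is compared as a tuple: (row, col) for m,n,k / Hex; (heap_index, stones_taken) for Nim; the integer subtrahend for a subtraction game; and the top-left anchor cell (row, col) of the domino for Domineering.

PV length from [O../XXX/.OO]: 3 plies

p1 X@[O../XXX/.OO]: (0,1)[OX./XXX/.OO]-1 (0,2)[O.X/XXX/.OO]-1 (2,0)[O../XXX/XOO]+1*
p2 O@[O../XXX/XOO]: (0,1)[OO./XXX/XOO]-1* (0,2)[O.O/XXX/XOO]-1
p3 X@[OO./XXX/XOO]: (0,2)[OOX/XXX/XOO]+1*
p4 O@[OOX/XXX/XOO] terminal -1; root [O../XXX/.OO] d6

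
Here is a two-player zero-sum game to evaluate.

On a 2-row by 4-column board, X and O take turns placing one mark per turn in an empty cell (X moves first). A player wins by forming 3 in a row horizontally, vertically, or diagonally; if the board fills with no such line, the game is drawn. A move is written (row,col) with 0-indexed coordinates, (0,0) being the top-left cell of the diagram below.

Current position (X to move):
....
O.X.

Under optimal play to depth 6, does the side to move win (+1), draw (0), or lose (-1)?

value(..../O.X., X) = 0

p1 X@[..../O.X.]: (0,0)[X.../O.X.]+0* (0,1)[.X../O.X.]+0 (0,2)[..X./O.X.]+0 (0,3)[...X/O.X.]+0 (1,1)[..../OXX.]+0 (1,3)[..../O.XX]+0
p2 O@[X.../O.X.]: (0,1)[XO../O.X.]+0* (0,2)[X.O./O.X.]+0 (0,3)[X..O/O.X.]+0 (1,1)[X.../OOX.]+0 (1,3)[X.../O.XO]+0
p3 X@[XO../O.X.]: (0,2)[XOX./O.X.]+0* (0,3)[XO.X/O.X.]+0 (1,1)[XO../OXX.]+0 (1,3)[XO../O.XX]+0
p4 O@[XOX./O.X.]: (0,3)[XOXO/O.X.]+0* (1,1)[XOX./OOX.]+0 (1,3)[XOX./O.XO]+0
p5 X@[XOXO/O.X.]: (1,1)[XOXO/OXX.]+0* (1,3)[XOXO/O.XX]+0
p6 O@[XOXO/OXX.]: (1,3)[XOXO/OXXO]+0*
p7 X@[XOXO/OXXO] terminal +0; root [..../O.X.] d6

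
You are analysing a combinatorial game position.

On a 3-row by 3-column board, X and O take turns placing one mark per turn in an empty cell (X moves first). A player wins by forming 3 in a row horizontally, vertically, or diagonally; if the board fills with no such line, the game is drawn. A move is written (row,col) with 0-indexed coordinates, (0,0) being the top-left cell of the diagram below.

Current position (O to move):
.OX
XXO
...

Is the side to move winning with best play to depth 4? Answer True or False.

ply 1, O at .OX/XXO/... | (0,0)=-1→OOX/XXO/...; (2,0)=+0→.OX/XXO/O..*; (2,1)=-1→.OX/XXO/.O.; (2,2)=-1→.OX/XXO/..O
ply 2, X at .OX/XXO/O.. | (0,0)=+0→XOX/XXO/O..*; (2,1)=+0→.OX/XXO/OX.; (2,2)=+0→.OX/XXO/O.X
ply 3, O at XOX/XXO/O.. | (2,1)=-1→XOX/XXO/OO.; (2,2)=+0→XOX/XXO/O.O*
ply 4, X at XOX/XXO/O.O | (2,1)=+0→XOX/XXO/OXO*
ply 5: XOX/XXO/OXO is terminal +0 (O); from .OX/XXO/... depth 4

O winning at [.OX/XXO/...]: False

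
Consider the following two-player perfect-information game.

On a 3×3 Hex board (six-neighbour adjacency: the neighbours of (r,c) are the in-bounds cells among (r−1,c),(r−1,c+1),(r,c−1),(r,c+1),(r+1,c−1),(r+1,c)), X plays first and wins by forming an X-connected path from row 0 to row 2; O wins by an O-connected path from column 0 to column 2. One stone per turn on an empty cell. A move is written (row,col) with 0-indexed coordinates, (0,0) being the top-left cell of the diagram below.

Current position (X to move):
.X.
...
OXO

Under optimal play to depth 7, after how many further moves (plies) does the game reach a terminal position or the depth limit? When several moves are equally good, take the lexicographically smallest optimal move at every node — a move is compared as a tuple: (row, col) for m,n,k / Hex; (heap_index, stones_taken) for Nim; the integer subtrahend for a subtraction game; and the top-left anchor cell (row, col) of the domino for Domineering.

PV length from [.X./.../OXO]: 5 plies

ply 1, X at .X./.../OXO | (0,0)=-1→XX./.../OXO; (0,2)=+1→.XX/.../OXO*; (1,0)=-1→.X./X../OXO; (1,1)=+1→.X./.X./OXO; (1,2)=+1→.X./..X/OXO
ply 2, O at .XX/.../OXO | (0,0)=-1→OXX/.../OXO*; (1,0)=-1→.XX/O../OXO; (1,1)=-1→.XX/.O./OXO; (1,2)=-1→.XX/..O/OXO
ply 3, X at OXX/.../OXO | (1,0)=+1→OXX/X../OXO*; (1,1)=+1→OXX/.X./OXO; (1,2)=+1→OXX/..X/OXO
ply 4, O at OXX/X../OXO | (1,1)=-1→OXX/XO./OXO*; (1,2)=-1→OXX/X.O/OXO
ply 5, X at OXX/XO./OXO | (1,2)=+1→OXX/XOX/OXO*
ply 6: OXX/XOX/OXO is terminal -1 (O); from .X./.../OXO depth 7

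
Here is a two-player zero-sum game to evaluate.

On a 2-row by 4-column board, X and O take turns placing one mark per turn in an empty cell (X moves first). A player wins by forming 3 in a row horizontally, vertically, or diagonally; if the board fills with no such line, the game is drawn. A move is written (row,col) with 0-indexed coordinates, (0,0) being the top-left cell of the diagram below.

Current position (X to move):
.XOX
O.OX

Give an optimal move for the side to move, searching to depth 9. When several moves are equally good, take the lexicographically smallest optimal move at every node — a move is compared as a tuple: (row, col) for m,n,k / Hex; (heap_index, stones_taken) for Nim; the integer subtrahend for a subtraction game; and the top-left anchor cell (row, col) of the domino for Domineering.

X's best at [.XOX/O.OX]: (1,1)

p1 X@[.XOX/O.OX]: (0,0)[XXOX/O.OX]-1 (1,1)[.XOX/OXOX]+0*
p2 O@[.XOX/OXOX]: (0,0)[OXOX/OXOX]+0*
p3 X@[OXOX/OXOX] terminal +0; root [.XOX/O.OX] d9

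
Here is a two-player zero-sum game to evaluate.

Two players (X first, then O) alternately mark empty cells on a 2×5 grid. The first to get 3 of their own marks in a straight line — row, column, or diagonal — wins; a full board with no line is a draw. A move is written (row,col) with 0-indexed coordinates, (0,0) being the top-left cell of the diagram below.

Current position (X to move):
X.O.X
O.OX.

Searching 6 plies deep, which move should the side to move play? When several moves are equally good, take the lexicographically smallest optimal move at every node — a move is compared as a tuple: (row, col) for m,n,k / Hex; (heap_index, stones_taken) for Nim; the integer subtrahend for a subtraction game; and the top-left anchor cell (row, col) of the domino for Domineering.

ply 1, X at X.O.X/O.OX. | (0,1)=-1→XXO.X/O.OX.; (0,3)=-1→X.OXX/O.OX.; (1,1)=+0→X.O.X/OXOX.*; (1,4)=-1→X.O.X/O.OXX
ply 2, O at X.O.X/OXOX. | (0,1)=+0→XOO.X/OXOX.*; (0,3)=+0→X.OOX/OXOX.; (1,4)=+0→X.O.X/OXOXO
ply 3, X at XOO.X/OXOX. | (0,3)=+0→XOOXX/OXOX.*; (1,4)=-1→XOO.X/OXOXX
ply 4, O at XOOXX/OXOX. | (1,4)=+0→XOOXX/OXOXO*
ply 5: XOOXX/OXOXO is terminal +0 (X); from X.O.X/O.OX. depth 6

X's best at [X.O.X/O.OX.]: (1,1)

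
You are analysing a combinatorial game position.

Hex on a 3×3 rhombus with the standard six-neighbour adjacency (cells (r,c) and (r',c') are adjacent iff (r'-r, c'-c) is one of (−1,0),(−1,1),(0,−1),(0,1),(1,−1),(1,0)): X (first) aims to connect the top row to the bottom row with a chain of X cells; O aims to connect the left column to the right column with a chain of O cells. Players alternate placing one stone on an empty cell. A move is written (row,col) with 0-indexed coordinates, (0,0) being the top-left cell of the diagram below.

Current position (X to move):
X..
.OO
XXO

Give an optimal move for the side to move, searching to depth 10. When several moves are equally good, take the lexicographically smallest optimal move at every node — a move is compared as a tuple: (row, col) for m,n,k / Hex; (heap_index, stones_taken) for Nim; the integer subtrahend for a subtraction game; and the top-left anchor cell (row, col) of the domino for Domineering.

X's best at [X../.OO/XXO]: (1,0)

ply 1, X at X../.OO/XXO | (0,1)=-1→XX./.OO/XXO; (0,2)=-1→X.X/.OO/XXO; (1,0)=+1→X../XOO/XXO*
ply 2: X../XOO/XXO is terminal -1 (O); from X../.OO/XXO depth 10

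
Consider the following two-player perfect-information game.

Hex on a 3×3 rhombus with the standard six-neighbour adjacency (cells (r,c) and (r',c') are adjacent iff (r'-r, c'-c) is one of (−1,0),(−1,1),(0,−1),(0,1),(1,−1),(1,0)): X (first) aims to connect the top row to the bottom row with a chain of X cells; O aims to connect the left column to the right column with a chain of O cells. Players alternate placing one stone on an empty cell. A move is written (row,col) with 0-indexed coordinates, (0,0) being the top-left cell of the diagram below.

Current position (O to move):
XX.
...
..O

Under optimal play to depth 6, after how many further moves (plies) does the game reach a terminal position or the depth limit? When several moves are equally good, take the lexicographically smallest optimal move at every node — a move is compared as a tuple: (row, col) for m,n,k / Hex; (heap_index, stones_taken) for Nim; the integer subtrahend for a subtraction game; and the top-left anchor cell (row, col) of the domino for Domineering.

[XX./.../..O] O move#1: (0,2):-1/XXO/.../..O, (1,0):-1/XX./O../..O, (1,1):+1/XX./.O./..O*, (1,2):-1/XX./..O/..O, (2,0):+1/XX./.../O.O, (2,1):-1/XX./.../.OO
[XX./.O./..O] X move#2: (0,2):-1/XXX/.O./..O*, (1,0):-1/XX./XO./..O, (1,2):-1/XX./.OX/..O, (2,0):-1/XX./.O./X.O, (2,1):-1/XX./.O./.XO
[XXX/.O./..O] O move#3: (1,0):+1/XXX/OO./..O*, (1,2):+1/XXX/.OO/..O, (2,0):+1/XXX/.O./O.O, (2,1):+1/XXX/.O./.OO
[XXX/OO./..O] X move#4: (1,2):-1/XXX/OOX/..O*, (2,0):-1/XXX/OO./X.O, (2,1):-1/XXX/OO./.XO
[XXX/OOX/..O] O move#5: (2,0):-1/XXX/OOX/O.O, (2,1):+1/XXX/OOX/.OO*
[XXX/OOX/.OO] end (terminal -1, X#6); searched XX./.../..O to 6

PV length from [XX./.../..O]: 5 plies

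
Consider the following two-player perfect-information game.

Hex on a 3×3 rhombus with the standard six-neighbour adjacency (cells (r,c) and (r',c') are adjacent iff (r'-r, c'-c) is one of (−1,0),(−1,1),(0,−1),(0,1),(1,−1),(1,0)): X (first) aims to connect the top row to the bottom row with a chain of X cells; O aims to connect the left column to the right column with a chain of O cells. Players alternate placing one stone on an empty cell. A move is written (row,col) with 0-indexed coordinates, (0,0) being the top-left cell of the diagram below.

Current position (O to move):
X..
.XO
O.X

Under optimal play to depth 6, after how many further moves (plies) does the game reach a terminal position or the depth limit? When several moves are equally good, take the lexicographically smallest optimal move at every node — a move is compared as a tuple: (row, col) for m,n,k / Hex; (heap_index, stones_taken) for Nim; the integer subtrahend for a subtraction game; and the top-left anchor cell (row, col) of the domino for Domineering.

[X../.XO/O.X] O move#1: (0,1):-1/XO./.XO/O.X, (0,2):-1/X.O/.XO/O.X, (1,0):-1/X../OXO/O.X, (2,1):+1/X../.XO/OOX*
[X../.XO/OOX] end (terminal -1, X#2); searched X../.XO/O.X to 6

PV length from [X../.XO/O.X]: 1 ply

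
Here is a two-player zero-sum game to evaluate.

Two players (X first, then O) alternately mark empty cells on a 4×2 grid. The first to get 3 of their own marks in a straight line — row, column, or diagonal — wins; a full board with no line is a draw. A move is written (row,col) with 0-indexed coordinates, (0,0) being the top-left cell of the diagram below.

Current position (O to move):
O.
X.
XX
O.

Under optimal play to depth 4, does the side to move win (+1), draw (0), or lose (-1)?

p1 O@[O./X./XX/O.]: (0,1)[OO/X./XX/O.]+0* (1,1)[O./XO/XX/O.]+0 (3,1)[O./X./XX/OO]+0
p2 X@[OO/X./XX/O.]: (1,1)[OO/XX/XX/O.]+0* (3,1)[OO/X./XX/OX]+0
p3 O@[OO/XX/XX/O.]: (3,1)[OO/XX/XX/OO]+0*
p4 X@[OO/XX/XX/OO] terminal +0; root [O./X./XX/O.] d4

value(O./X./XX/O., O) = 0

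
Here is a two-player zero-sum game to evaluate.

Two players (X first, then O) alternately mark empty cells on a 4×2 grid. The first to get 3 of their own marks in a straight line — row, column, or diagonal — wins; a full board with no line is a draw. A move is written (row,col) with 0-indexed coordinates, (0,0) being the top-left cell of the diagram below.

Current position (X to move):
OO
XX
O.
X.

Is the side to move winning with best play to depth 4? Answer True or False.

ply 1, X at OO/XX/O./X. | (2,1)=+0→OO/XX/OX/X.*; (3,1)=+0→OO/XX/O./XX
ply 2, O at OO/XX/OX/X. | (3,1)=+0→OO/XX/OX/XO*
ply 3: OO/XX/OX/XO is terminal +0 (X); from OO/XX/O./X. depth 4

X winning at [OO/XX/O./X.]: False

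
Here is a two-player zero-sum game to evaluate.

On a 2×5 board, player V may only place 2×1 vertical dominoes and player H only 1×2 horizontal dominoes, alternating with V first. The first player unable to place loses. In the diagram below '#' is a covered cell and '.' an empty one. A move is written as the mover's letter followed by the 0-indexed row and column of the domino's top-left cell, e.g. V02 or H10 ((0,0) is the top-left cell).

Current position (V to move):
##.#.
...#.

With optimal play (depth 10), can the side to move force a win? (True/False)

V winning at [##.#./...#.]: True

p1 V@[##.#./...#.]: V02[####./..##.]+1* V04[##.##/...##]-1
p2 H@[####./..##.]: H10[####./####.]-1*
p3 V@[####./####.]: V04[#####/#####]+1*
p4 H@[#####/#####] terminal -1; root [##.#./...#.] d10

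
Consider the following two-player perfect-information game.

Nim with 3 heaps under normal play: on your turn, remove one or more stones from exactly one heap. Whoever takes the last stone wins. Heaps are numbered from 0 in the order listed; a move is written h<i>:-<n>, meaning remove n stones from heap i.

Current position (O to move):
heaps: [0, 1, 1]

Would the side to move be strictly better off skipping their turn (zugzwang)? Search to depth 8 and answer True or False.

p1 O@[(0,1,1)]: h1:-1[(0,0,1)]-1* h2:-1[(0,1,0)]-1
p2 X@[(0,0,1)]: h2:-1[(0,0,0)]+1*
p3 O@[(0,0,0)] terminal -1; root [(0,1,1)] d8
pass branch (X moves first from the same position):
  | p1 X@[(0,1,1)]: h1:-1[(0,0,1)]-1* h2:-1[(0,1,0)]-1
  | p2 O@[(0,0,1)]: h2:-1[(0,0,0)]+1*
  | p3 X@[(0,0,0)] terminal -1; root [(0,1,1)] d8
O moving scores -1; O passing scores +1

zugzwang((0,1,1), O) = True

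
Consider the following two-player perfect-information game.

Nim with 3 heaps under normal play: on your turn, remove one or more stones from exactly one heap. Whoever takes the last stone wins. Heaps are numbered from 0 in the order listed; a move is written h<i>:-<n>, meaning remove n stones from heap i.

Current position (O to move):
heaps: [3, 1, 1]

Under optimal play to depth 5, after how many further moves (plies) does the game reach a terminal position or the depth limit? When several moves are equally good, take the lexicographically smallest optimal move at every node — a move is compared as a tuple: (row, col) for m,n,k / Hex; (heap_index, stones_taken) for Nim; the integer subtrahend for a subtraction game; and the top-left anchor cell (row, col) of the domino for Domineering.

PV length from [(3,1,1)]: 3 plies

[(3,1,1)] O move#1: h0:-1:-1/(2,1,1), h0:-2:-1/(1,1,1), h0:-3:+1/(0,1,1)*, h1:-1:-1/(3,0,1), h2:-1:-1/(3,1,0)
[(0,1,1)] X move#2: h1:-1:-1/(0,0,1)*, h2:-1:-1/(0,1,0)
[(0,0,1)] O move#3: h2:-1:+1/(0,0,0)*
[(0,0,0)] end (terminal -1, X#4); searched (3,1,1) to 5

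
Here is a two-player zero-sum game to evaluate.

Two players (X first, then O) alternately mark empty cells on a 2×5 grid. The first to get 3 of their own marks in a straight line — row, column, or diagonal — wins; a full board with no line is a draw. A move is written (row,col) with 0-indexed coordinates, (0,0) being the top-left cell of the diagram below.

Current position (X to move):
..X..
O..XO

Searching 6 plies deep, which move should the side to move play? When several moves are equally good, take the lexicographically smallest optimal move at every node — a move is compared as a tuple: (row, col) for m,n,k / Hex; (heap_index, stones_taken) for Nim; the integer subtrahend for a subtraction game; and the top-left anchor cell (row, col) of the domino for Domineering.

ply 1, X at ..X../O..XO | (0,0)=+0→X.X../O..XO; (0,1)=+1→.XX../O..XO*; (0,3)=+1→..XX./O..XO; (0,4)=+0→..X.X/O..XO; (1,1)=+1→..X../OX.XO; (1,2)=+1→..X../O.XXO
ply 2, O at .XX../O..XO | (0,0)=-1→OXX../O..XO*; (0,3)=-1→.XXO./O..XO; (0,4)=-1→.XX.O/O..XO; (1,1)=-1→.XX../OO.XO; (1,2)=-1→.XX../O.OXO
ply 3, X at OXX../O..XO | (0,3)=+1→OXXX./O..XO*; (0,4)=+0→OXX.X/O..XO; (1,1)=+1→OXX../OX.XO; (1,2)=+1→OXX../O.XXO
ply 4: OXXX./O..XO is terminal -1 (O); from ..X../O..XO depth 6

X's best at [..X../O..XO]: (0,1)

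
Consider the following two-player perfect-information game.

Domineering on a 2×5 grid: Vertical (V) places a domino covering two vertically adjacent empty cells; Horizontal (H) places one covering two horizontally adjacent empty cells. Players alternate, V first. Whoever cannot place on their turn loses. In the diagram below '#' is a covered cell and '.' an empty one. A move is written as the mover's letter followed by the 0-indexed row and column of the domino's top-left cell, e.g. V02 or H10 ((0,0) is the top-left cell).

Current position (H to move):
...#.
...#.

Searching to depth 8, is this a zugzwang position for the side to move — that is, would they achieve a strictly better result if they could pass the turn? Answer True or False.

zugzwang(...#./...#., H) = False

p1 H@[...#./...#.]: H00[##.#./...#.]-1* H01[.###./...#.]-1 H10[...#./##.#.]-1 H11[...#./.###.]-1
p2 V@[##.#./...#.]: V02[####./..##.]+1* V04[##.##/...##]-1
p3 H@[####./..##.]: H10[####./####.]-1*
p4 V@[####./####.]: V04[#####/#####]+1*
p5 H@[#####/#####] terminal -1; root [...#./...#.] d8
pass branch (V moves first from the same position):
  | p1 V@[...#./...#.]: V00[#..#./#..#.]-1 V01[.#.#./.#.#.]+1* V02[..##./..##.]-1 V04[...##/...##]-1
  | p2 H@[.#.#./.#.#.] terminal -1; root [...#./...#.] d8
H moving scores -1; H passing scores -1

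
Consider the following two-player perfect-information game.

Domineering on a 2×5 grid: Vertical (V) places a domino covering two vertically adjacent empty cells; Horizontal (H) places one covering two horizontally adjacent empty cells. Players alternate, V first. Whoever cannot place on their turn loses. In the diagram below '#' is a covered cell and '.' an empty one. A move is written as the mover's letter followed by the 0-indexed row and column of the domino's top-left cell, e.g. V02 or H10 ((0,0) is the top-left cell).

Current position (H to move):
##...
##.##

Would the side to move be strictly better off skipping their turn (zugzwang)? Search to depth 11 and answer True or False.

[##.../##.##] H move#1: H02:+1/####./##.##*, H03:-1/##.##/##.##
[####./##.##] end (terminal -1, V#2); searched ##.../##.## to 11
suppose H passes — search the same position with V to move:
pass> [##.../##.##] V move#1: V02:-1/###../#####*
pass> [###../#####] H move#2: H03:+1/#####/#####*
pass> [#####/#####] end (terminal -1, V#3); searched ##.../##.## to 11
for H: play +1, pass +1

zugzwang(##.../##.##, H) = False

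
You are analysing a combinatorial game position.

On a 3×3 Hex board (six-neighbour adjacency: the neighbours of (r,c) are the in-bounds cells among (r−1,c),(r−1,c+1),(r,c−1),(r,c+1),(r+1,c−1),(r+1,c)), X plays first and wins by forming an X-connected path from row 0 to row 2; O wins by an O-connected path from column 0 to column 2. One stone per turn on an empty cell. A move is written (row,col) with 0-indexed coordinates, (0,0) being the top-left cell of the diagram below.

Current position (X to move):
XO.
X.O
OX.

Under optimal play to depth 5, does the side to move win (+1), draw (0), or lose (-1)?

[XO./X.O/OX.] X move#1: (0,2):-1/XOX/X.O/OX., (1,1):+1/XO./XXO/OX.*, (2,2):-1/XO./X.O/OXX
[XO./XXO/OX.] end (terminal -1, O#2); searched XO./X.O/OX. to 5

value(XO./X.O/OX., X) = +1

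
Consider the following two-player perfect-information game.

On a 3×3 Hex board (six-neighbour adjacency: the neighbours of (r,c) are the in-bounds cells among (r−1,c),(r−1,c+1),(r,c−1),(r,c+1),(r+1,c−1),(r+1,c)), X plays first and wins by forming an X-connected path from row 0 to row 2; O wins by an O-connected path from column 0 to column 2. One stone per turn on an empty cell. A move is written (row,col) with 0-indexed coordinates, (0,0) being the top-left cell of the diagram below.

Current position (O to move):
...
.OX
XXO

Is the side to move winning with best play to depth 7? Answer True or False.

p1 O@[.../.OX/XXO]: (0,0)[O../.OX/XXO]-1* (0,1)[.O./.OX/XXO]-1 (0,2)[..O/.OX/XXO]-1 (1,0)[.../OOX/XXO]-1
p2 X@[O../.OX/XXO]: (0,1)[OX./.OX/XXO]+1* (0,2)[O.X/.OX/XXO]+1 (1,0)[O../XOX/XXO]+1
p3 O@[OX./.OX/XXO]: (0,2)[OXO/.OX/XXO]-1* (1,0)[OX./OOX/XXO]-1
p4 X@[OXO/.OX/XXO]: (1,0)[OXO/XOX/XXO]+1*
p5 O@[OXO/XOX/XXO] terminal -1; root [.../.OX/XXO] d7

O winning at [.../.OX/XXO]: False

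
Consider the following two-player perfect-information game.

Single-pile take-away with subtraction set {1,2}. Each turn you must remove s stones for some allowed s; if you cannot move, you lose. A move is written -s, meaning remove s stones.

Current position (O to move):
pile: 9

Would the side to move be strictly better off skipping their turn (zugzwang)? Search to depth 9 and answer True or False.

p1 O@[9]: -1[8]-1* -2[7]-1
p2 X@[8]: -1[7]-1 -2[6]+1*
p3 O@[6]: -1[5]-1* -2[4]-1
p4 X@[5]: -1[4]-1 -2[3]+1*
p5 O@[3]: -1[2]-1* -2[1]-1
p6 X@[2]: -1[1]-1 -2[0]+1*
p7 O@[0] terminal -1; root [9] d9
suppose O passes — search the same position with X to move:
pass> p1 X@[9]: -1[8]-1* -2[7]-1
pass> p2 O@[8]: -1[7]-1 -2[6]+1*
pass> p3 X@[6]: -1[5]-1* -2[4]-1
pass> p4 O@[5]: -1[4]-1 -2[3]+1*
pass> p5 X@[3]: -1[2]-1* -2[1]-1
pass> p6 O@[2]: -1[1]-1 -2[0]+1*
pass> p7 X@[0] terminal -1; root [9] d9
for O: play -1, pass +1

zugzwang(9, O) = True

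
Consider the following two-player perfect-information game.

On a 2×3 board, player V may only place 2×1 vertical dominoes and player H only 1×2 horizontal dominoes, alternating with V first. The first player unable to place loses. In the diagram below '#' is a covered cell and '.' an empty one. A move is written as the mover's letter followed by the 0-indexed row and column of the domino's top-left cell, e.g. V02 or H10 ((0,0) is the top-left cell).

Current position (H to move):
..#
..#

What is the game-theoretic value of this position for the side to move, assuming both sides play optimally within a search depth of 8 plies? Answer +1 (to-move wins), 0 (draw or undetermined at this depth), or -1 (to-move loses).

value(..#/..#, H) = +1

[..#/..#] H move#1: H00:+1/###/..#*, H10:+1/..#/###
[###/..#] end (terminal -1, V#2); searched ..#/..# to 8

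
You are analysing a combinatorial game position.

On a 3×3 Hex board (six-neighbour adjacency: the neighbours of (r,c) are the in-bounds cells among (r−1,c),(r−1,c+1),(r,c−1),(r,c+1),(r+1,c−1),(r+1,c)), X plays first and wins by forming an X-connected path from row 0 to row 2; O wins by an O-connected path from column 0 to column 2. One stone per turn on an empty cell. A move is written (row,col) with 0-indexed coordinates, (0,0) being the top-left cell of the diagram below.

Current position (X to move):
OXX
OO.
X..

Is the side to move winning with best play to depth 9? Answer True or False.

X winning at [OXX/OO./X..]: True

p1 X@[OXX/OO./X..]: (1,2)[OXX/OOX/X..]+1* (2,1)[OXX/OO./XX.]-1 (2,2)[OXX/OO./X.X]-1
p2 O@[OXX/OOX/X..]: (2,1)[OXX/OOX/XO.]-1* (2,2)[OXX/OOX/X.O]-1
p3 X@[OXX/OOX/XO.]: (2,2)[OXX/OOX/XOX]+1*
p4 O@[OXX/OOX/XOX] terminal -1; root [OXX/OO./X..] d9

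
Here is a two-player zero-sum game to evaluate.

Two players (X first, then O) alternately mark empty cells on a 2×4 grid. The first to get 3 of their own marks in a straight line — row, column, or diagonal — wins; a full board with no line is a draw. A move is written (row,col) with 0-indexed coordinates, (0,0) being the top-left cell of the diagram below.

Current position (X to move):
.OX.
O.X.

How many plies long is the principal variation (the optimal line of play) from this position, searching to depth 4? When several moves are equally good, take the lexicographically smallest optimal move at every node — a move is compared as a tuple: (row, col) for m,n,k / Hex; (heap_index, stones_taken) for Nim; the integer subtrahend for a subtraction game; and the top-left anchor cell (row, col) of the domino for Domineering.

PV length from [.OX./O.X.]: 4 plies

[.OX./O.X.] X move#1: (0,0):+0/XOX./O.X.*, (0,3):+0/.OXX/O.X., (1,1):+0/.OX./OXX., (1,3):+0/.OX./O.XX
[XOX./O.X.] O move#2: (0,3):+0/XOXO/O.X.*, (1,1):+0/XOX./OOX., (1,3):+0/XOX./O.XO
[XOXO/O.X.] X move#3: (1,1):+0/XOXO/OXX.*, (1,3):+0/XOXO/O.XX
[XOXO/OXX.] O move#4: (1,3):+0/XOXO/OXXO*
[XOXO/OXXO] end (terminal +0, X#5); searched .OX./O.X. to 4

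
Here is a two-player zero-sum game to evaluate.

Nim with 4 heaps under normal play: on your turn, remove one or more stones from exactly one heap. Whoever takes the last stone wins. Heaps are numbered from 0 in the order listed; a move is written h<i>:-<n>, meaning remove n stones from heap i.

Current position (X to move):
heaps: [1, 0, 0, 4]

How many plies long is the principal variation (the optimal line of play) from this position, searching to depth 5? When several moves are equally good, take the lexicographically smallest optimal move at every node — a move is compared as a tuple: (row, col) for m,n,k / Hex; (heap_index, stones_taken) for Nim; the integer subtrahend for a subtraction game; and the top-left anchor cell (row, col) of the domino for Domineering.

[(1,0,0,4)] X move#1: h0:-1:-1/(0,0,0,4), h3:-1:-1/(1,0,0,3), h3:-2:-1/(1,0,0,2), h3:-3:+1/(1,0,0,1)*, h3:-4:-1/(1,0,0,0)
[(1,0,0,1)] O move#2: h0:-1:-1/(0,0,0,1)*, h3:-1:-1/(1,0,0,0)
[(0,0,0,1)] X move#3: h3:-1:+1/(0,0,0,0)*
[(0,0,0,0)] end (terminal -1, O#4); searched (1,0,0,4) to 5

PV length from [(1,0,0,4)]: 3 plies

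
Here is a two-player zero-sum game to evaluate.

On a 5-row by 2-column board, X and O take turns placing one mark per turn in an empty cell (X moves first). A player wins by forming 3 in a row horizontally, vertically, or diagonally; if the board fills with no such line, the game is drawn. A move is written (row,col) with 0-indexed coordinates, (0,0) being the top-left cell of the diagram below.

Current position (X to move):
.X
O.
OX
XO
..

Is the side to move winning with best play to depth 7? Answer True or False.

X winning at [.X/O./OX/XO/..]: True

p1 X@[.X/O./OX/XO/..]: (0,0)[XX/O./OX/XO/..]+0 (1,1)[.X/OX/OX/XO/..]+1* (4,0)[.X/O./OX/XO/X.]-1 (4,1)[.X/O./OX/XO/.X]-1
p2 O@[.X/OX/OX/XO/..] terminal -1; root [.X/O./OX/XO/..] d7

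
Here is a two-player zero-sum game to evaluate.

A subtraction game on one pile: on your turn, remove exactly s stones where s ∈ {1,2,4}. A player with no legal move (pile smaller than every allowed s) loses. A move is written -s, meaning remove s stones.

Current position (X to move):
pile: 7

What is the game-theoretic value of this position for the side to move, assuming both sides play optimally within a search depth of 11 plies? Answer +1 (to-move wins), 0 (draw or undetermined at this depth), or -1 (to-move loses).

[7] X move#1: -1:+1/6*, -2:-1/5, -4:+1/3
[6] O move#2: -1:-1/5*, -2:-1/4, -4:-1/2
[5] X move#3: -1:-1/4, -2:+1/3*, -4:-1/1
[3] O move#4: -1:-1/2*, -2:-1/1
[2] X move#5: -1:-1/1, -2:+1/0*
[0] end (terminal -1, O#6); searched 7 to 11

value(7, X) = +1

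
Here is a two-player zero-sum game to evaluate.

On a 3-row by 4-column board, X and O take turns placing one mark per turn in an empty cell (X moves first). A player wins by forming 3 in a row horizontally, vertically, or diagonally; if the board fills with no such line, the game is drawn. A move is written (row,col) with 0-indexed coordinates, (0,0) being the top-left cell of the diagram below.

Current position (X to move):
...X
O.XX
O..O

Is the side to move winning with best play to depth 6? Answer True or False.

X winning at [...X/O.XX/O..O]: True

ply 1, X at ...X/O.XX/O..O | (0,0)=+1→X..X/O.XX/O..O*; (0,1)=-1→.X.X/O.XX/O..O; (0,2)=-1→..XX/O.XX/O..O; (1,1)=+1→...X/OXXX/O..O; (2,1)=+1→...X/O.XX/OX.O; (2,2)=-1→...X/O.XX/O.XO
ply 2, O at X..X/O.XX/O..O | (0,1)=-1→XO.X/O.XX/O..O*; (0,2)=-1→X.OX/O.XX/O..O; (1,1)=-1→X..X/OOXX/O..O; (2,1)=-1→X..X/O.XX/OO.O; (2,2)=-1→X..X/O.XX/O.OO
ply 3, X at XO.X/O.XX/O..O | (0,2)=+1→XOXX/O.XX/O..O*; (1,1)=+1→XO.X/OXXX/O..O; (2,1)=+1→XO.X/O.XX/OX.O; (2,2)=+1→XO.X/O.XX/O.XO
ply 4, O at XOXX/O.XX/O..O | (1,1)=-1→XOXX/OOXX/O..O*; (2,1)=-1→XOXX/O.XX/OO.O; (2,2)=-1→XOXX/O.XX/O.OO
ply 5, X at XOXX/OOXX/O..O | (2,1)=+1→XOXX/OOXX/OX.O*; (2,2)=+1→XOXX/OOXX/O.XO
ply 6: XOXX/OOXX/OX.O is terminal -1 (O); from ...X/O.XX/O..O depth 6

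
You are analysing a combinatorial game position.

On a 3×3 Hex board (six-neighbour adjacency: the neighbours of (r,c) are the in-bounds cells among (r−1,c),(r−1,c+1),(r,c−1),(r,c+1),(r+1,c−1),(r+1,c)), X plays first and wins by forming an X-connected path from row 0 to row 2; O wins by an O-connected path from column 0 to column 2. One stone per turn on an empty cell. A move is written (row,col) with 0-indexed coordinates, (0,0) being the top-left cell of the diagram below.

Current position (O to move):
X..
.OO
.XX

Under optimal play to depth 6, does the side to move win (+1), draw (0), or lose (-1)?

value(X../.OO/.XX, O) = +1

p1 O@[X../.OO/.XX]: (0,1)[XO./.OO/.XX]+1* (0,2)[X.O/.OO/.XX]+1 (1,0)[X../OOO/.XX]+1 (2,0)[X../.OO/OXX]+1
p2 X@[XO./.OO/.XX]: (0,2)[XOX/.OO/.XX]-1* (1,0)[XO./XOO/.XX]-1 (2,0)[XO./.OO/XXX]-1
p3 O@[XOX/.OO/.XX]: (1,0)[XOX/OOO/.XX]+1* (2,0)[XOX/.OO/OXX]+1
p4 X@[XOX/OOO/.XX] terminal -1; root [X../.OO/.XX] d6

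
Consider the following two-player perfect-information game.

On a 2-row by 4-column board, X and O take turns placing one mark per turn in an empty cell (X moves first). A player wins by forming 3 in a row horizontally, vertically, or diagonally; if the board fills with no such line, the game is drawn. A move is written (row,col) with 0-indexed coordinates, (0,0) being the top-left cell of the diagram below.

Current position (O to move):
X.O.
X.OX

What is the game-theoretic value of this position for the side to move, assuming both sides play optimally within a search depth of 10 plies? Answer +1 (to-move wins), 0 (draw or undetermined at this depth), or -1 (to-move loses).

value(X.O./X.OX, O) = 0

p1 O@[X.O./X.OX]: (0,1)[XOO./X.OX]+0* (0,3)[X.OO/X.OX]+0 (1,1)[X.O./XOOX]+0
p2 X@[XOO./X.OX]: (0,3)[XOOX/X.OX]+0* (1,1)[XOO./XXOX]-1
p3 O@[XOOX/X.OX]: (1,1)[XOOX/XOOX]+0*
p4 X@[XOOX/XOOX] terminal +0; root [X.O./X.OX] d10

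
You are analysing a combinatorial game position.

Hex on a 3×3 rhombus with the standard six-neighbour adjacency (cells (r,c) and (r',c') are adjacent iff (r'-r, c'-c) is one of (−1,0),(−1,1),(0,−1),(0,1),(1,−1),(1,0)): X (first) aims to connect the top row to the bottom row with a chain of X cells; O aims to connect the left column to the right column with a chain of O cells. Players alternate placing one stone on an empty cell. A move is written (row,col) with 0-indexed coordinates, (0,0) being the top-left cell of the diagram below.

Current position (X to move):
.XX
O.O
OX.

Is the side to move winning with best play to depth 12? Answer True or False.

ply 1, X at .XX/O.O/OX. | (0,0)=-1→XXX/O.O/OX.; (1,1)=+1→.XX/OXO/OX.*; (2,2)=-1→.XX/O.O/OXX
ply 2: .XX/OXO/OX. is terminal -1 (O); from .XX/O.O/OX. depth 12

X winning at [.XX/O.O/OX.]: True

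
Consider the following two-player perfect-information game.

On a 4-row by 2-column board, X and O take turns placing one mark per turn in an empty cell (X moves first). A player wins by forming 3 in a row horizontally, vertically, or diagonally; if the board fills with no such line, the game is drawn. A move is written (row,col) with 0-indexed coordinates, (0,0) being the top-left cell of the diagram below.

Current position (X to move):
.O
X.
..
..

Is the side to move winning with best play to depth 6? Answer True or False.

X winning at [.O/X./../..]: True

p1 X@[.O/X./../..]: (0,0)[XO/X./../..]+0 (1,1)[.O/XX/../..]+0 (2,0)[.O/X./X./..]+1* (2,1)[.O/X./.X/..]+0 (3,0)[.O/X./../X.]+0 (3,1)[.O/X./../.X]+0
p2 O@[.O/X./X./..]: (0,0)[OO/X./X./..]-1* (1,1)[.O/XO/X./..]-1 (2,1)[.O/X./XO/..]-1 (3,0)[.O/X./X./O.]-1 (3,1)[.O/X./X./.O]-1
p3 X@[OO/X./X./..]: (1,1)[OO/XX/X./..]+0 (2,1)[OO/X./XX/..]+0 (3,0)[OO/X./X./X.]+1* (3,1)[OO/X./X./.X]+0
p4 O@[OO/X./X./X.] terminal -1; root [.O/X./../..] d6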